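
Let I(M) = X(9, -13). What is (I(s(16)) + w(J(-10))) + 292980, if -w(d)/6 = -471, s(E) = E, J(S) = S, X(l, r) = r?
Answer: 295793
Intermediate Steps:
w(d) = 2826 (w(d) = -6*(-471) = 2826)
I(M) = -13
(I(s(16)) + w(J(-10))) + 292980 = (-13 + 2826) + 292980 = 2813 + 292980 = 295793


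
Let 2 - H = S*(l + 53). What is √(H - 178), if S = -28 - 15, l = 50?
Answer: √4253 ≈ 65.215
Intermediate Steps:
S = -43
H = 4431 (H = 2 - (-43)*(50 + 53) = 2 - (-43)*103 = 2 - 1*(-4429) = 2 + 4429 = 4431)
√(H - 178) = √(4431 - 178) = √4253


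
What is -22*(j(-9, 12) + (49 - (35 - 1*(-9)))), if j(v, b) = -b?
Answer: 154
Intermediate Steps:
-22*(j(-9, 12) + (49 - (35 - 1*(-9)))) = -22*(-1*12 + (49 - (35 - 1*(-9)))) = -22*(-12 + (49 - (35 + 9))) = -22*(-12 + (49 - 1*44)) = -22*(-12 + (49 - 44)) = -22*(-12 + 5) = -22*(-7) = 154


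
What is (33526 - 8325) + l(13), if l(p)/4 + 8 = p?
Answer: 25221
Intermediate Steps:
l(p) = -32 + 4*p
(33526 - 8325) + l(13) = (33526 - 8325) + (-32 + 4*13) = 25201 + (-32 + 52) = 25201 + 20 = 25221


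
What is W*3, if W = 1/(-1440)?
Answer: -1/480 ≈ -0.0020833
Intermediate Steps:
W = -1/1440 ≈ -0.00069444
W*3 = -1/1440*3 = -1/480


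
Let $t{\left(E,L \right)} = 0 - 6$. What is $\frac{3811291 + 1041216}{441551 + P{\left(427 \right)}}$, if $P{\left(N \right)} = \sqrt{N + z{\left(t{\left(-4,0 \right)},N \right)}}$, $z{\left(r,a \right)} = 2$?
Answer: $\frac{194784483487}{17724298652} - \frac{441137 \sqrt{429}}{17724298652} \approx 10.989$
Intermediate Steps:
$t{\left(E,L \right)} = -6$ ($t{\left(E,L \right)} = 0 - 6 = -6$)
$P{\left(N \right)} = \sqrt{2 + N}$ ($P{\left(N \right)} = \sqrt{N + 2} = \sqrt{2 + N}$)
$\frac{3811291 + 1041216}{441551 + P{\left(427 \right)}} = \frac{3811291 + 1041216}{441551 + \sqrt{2 + 427}} = \frac{4852507}{441551 + \sqrt{429}}$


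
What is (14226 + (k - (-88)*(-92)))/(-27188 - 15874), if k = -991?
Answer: -1713/14354 ≈ -0.11934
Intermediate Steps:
(14226 + (k - (-88)*(-92)))/(-27188 - 15874) = (14226 + (-991 - (-88)*(-92)))/(-27188 - 15874) = (14226 + (-991 - 1*8096))/(-43062) = (14226 + (-991 - 8096))*(-1/43062) = (14226 - 9087)*(-1/43062) = 5139*(-1/43062) = -1713/14354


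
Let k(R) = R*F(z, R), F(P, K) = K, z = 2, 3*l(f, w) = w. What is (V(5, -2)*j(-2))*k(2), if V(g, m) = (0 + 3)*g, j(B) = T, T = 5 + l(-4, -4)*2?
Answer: 140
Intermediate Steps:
l(f, w) = w/3
T = 7/3 (T = 5 + ((⅓)*(-4))*2 = 5 - 4/3*2 = 5 - 8/3 = 7/3 ≈ 2.3333)
j(B) = 7/3
V(g, m) = 3*g
k(R) = R² (k(R) = R*R = R²)
(V(5, -2)*j(-2))*k(2) = ((3*5)*(7/3))*2² = (15*(7/3))*4 = 35*4 = 140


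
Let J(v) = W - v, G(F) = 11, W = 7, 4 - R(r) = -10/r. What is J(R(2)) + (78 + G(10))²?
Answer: 7919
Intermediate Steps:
R(r) = 4 + 10/r (R(r) = 4 - (-10)/r = 4 + 10/r)
J(v) = 7 - v
J(R(2)) + (78 + G(10))² = (7 - (4 + 10/2)) + (78 + 11)² = (7 - (4 + 10*(½))) + 89² = (7 - (4 + 5)) + 7921 = (7 - 1*9) + 7921 = (7 - 9) + 7921 = -2 + 7921 = 7919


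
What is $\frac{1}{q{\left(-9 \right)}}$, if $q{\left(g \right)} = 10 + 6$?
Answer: $\frac{1}{16} \approx 0.0625$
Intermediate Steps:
$q{\left(g \right)} = 16$
$\frac{1}{q{\left(-9 \right)}} = \frac{1}{16}$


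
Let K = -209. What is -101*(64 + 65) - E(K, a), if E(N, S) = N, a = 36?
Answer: -12820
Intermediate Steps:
-101*(64 + 65) - E(K, a) = -101*(64 + 65) - 1*(-209) = -101*129 + 209 = -13029 + 209 = -12820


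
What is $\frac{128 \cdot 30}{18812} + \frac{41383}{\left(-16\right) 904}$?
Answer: $- \frac{180738809}{68024192} \approx -2.657$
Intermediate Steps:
$\frac{128 \cdot 30}{18812} + \frac{41383}{\left(-16\right) 904} = 3840 \cdot \frac{1}{18812} + \frac{41383}{-14464} = \frac{960}{4703} + 41383 \left(- \frac{1}{14464}\right) = \frac{960}{4703} - \frac{41383}{14464} = - \frac{180738809}{68024192}$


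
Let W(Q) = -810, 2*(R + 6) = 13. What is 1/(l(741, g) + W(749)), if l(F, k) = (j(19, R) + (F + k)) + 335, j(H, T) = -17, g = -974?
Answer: -1/725 ≈ -0.0013793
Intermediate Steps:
R = ½ (R = -6 + (½)*13 = -6 + 13/2 = ½ ≈ 0.50000)
l(F, k) = 318 + F + k (l(F, k) = (-17 + (F + k)) + 335 = (-17 + F + k) + 335 = 318 + F + k)
1/(l(741, g) + W(749)) = 1/((318 + 741 - 974) - 810) = 1/(85 - 810) = 1/(-725) = -1/725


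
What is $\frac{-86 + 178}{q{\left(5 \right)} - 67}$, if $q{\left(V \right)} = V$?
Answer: $- \frac{46}{31} \approx -1.4839$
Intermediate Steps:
$\frac{-86 + 178}{q{\left(5 \right)} - 67} = \frac{-86 + 178}{5 - 67} = \frac{92}{5 - 67} = \frac{92}{-62} = 92 \left(- \frac{1}{62}\right) = - \frac{46}{31}$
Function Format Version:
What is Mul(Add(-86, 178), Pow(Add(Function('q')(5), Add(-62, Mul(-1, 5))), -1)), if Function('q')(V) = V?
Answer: Rational(-46, 31) ≈ -1.4839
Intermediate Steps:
Mul(Add(-86, 178), Pow(Add(Function('q')(5), Add(-62, Mul(-1, 5))), -1)) = Mul(Add(-86, 178), Pow(Add(5, Add(-62, Mul(-1, 5))), -1)) = Mul(92, Pow(Add(5, Add(-62, -5)), -1)) = Mul(92, Pow(Add(5, -67), -1)) = Mul(92, Pow(-62, -1)) = Mul(92, Rational(-1, 62)) = Rational(-46, 31)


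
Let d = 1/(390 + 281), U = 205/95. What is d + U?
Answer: 27530/12749 ≈ 2.1594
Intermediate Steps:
U = 41/19 (U = 205*(1/95) = 41/19 ≈ 2.1579)
d = 1/671 ≈ 0.0014903
d + U = 1/671 + 41/19 = 27530/12749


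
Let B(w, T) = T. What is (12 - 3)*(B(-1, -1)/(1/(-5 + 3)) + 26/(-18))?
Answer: 5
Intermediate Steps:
(12 - 3)*(B(-1, -1)/(1/(-5 + 3)) + 26/(-18)) = (12 - 3)*(-1/(1/(-5 + 3)) + 26/(-18)) = 9*(-1/(1/(-2)) + 26*(-1/18)) = 9*(-1/(-½) - 13/9) = 9*(-1*(-2) - 13/9) = 9*(2 - 13/9) = 9*(5/9) = 5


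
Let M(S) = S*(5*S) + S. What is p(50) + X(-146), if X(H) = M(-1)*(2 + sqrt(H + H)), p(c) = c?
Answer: 58 + 8*I*sqrt(73) ≈ 58.0 + 68.352*I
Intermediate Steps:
M(S) = S + 5*S**2 (M(S) = 5*S**2 + S = S + 5*S**2)
X(H) = 8 + 4*sqrt(2)*sqrt(H) (X(H) = (-(1 + 5*(-1)))*(2 + sqrt(H + H)) = (-(1 - 5))*(2 + sqrt(2*H)) = (-1*(-4))*(2 + sqrt(2)*sqrt(H)) = 4*(2 + sqrt(2)*sqrt(H)) = 8 + 4*sqrt(2)*sqrt(H))
p(50) + X(-146) = 50 + (8 + 4*sqrt(2)*sqrt(-146)) = 50 + (8 + 4*sqrt(2)*(I*sqrt(146))) = 50 + (8 + 8*I*sqrt(73)) = 58 + 8*I*sqrt(73)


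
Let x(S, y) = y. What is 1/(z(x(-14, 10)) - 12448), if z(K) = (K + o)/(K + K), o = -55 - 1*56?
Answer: -20/249061 ≈ -8.0302e-5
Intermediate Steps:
o = -111 (o = -55 - 56 = -111)
z(K) = (-111 + K)/(2*K) (z(K) = (K - 111)/(K + K) = (-111 + K)/((2*K)) = (-111 + K)*(1/(2*K)) = (-111 + K)/(2*K))
1/(z(x(-14, 10)) - 12448) = 1/((½)*(-111 + 10)/10 - 12448) = 1/((½)*(⅒)*(-101) - 12448) = 1/(-101/20 - 12448) = 1/(-249061/20) = -20/249061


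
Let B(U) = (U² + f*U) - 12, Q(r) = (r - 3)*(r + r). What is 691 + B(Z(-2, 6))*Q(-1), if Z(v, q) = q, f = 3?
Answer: 1027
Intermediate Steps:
Q(r) = 2*r*(-3 + r) (Q(r) = (-3 + r)*(2*r) = 2*r*(-3 + r))
B(U) = -12 + U² + 3*U (B(U) = (U² + 3*U) - 12 = -12 + U² + 3*U)
691 + B(Z(-2, 6))*Q(-1) = 691 + (-12 + 6² + 3*6)*(2*(-1)*(-3 - 1)) = 691 + (-12 + 36 + 18)*(2*(-1)*(-4)) = 691 + 42*8 = 691 + 336 = 1027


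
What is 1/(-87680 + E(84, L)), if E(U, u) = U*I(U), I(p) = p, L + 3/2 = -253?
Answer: -1/80624 ≈ -1.2403e-5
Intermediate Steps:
L = -509/2 (L = -3/2 - 253 = -509/2 ≈ -254.50)
E(U, u) = U**2 (E(U, u) = U*U = U**2)
1/(-87680 + E(84, L)) = 1/(-87680 + 84**2) = 1/(-87680 + 7056) = 1/(-80624) = -1/80624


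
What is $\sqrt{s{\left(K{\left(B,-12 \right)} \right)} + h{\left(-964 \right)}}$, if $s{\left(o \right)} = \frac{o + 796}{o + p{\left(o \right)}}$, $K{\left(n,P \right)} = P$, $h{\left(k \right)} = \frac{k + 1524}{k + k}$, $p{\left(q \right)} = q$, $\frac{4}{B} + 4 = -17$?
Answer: $\frac{2 i \sqrt{4306911}}{723} \approx 5.7408 i$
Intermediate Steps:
$B = - \frac{4}{21}$ ($B = \frac{4}{-4 - 17} = \frac{4}{-21} = 4 \left(- \frac{1}{21}\right) = - \frac{4}{21} \approx -0.19048$)
$h{\left(k \right)} = \frac{1524 + k}{2 k}$
$s{\left(o \right)} = \frac{796 + o}{2 o}$ ($s{\left(o \right)} = \frac{o + 796}{o + o} = \frac{796 + o}{2 o}$)
$\sqrt{s{\left(K{\left(B,-12 \right)} \right)} + h{\left(-964 \right)}} = \sqrt{\frac{796 - 12}{2 \left(-12\right)} + \frac{1524 - 964}{2 \left(-964\right)}} = \sqrt{\frac{1}{2} \left(- \frac{1}{12}\right) 784 + \frac{1}{2} \left(- \frac{1}{964}\right) 560} = \sqrt{- \frac{98}{3} - \frac{70}{241}} = \sqrt{- \frac{23828}{723}} = \frac{2 i \sqrt{4306911}}{723}$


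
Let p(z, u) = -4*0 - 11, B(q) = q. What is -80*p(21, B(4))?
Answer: 880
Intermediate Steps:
p(z, u) = -11 (p(z, u) = 0 - 11 = -11)
-80*p(21, B(4)) = -80*(-11) = 880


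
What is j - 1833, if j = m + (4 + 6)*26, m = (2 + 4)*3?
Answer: -1555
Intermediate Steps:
m = 18 (m = 6*3 = 18)
j = 278 (j = 18 + (4 + 6)*26 = 18 + 10*26 = 18 + 260 = 278)
j - 1833 = 278 - 1833 = -1555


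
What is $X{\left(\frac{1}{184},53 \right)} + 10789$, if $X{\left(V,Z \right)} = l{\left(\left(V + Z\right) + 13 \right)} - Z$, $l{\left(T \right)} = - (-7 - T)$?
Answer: $\frac{1988857}{184} \approx 10809.0$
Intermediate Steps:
$l{\left(T \right)} = 7 + T$
$X{\left(V,Z \right)} = 20 + V$ ($X{\left(V,Z \right)} = \left(7 + \left(\left(V + Z\right) + 13\right)\right) - Z = \left(7 + \left(13 + V + Z\right)\right) - Z = \left(20 + V + Z\right) - Z = 20 + V$)
$X{\left(\frac{1}{184},53 \right)} + 10789 = \left(20 + \frac{1}{184}\right) + 10789 = \frac{3681}{184} + 10789 = \frac{1988857}{184}$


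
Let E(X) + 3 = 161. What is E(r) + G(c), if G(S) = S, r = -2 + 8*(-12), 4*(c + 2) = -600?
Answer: 6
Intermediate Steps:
c = -152 (c = -2 + (1/4)*(-600) = -2 - 150 = -152)
r = -98 (r = -2 - 96 = -98)
E(X) = 158 (E(X) = -3 + 161 = 158)
E(r) + G(c) = 158 - 152 = 6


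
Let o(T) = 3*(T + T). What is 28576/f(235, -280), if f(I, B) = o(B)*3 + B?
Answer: -188/35 ≈ -5.3714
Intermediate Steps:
o(T) = 6*T (o(T) = 3*(2*T) = 6*T)
f(I, B) = 19*B (f(I, B) = (6*B)*3 + B = 18*B + B = 19*B)
28576/f(235, -280) = 28576/((19*(-280))) = 28576/(-5320) = 28576*(-1/5320) = -188/35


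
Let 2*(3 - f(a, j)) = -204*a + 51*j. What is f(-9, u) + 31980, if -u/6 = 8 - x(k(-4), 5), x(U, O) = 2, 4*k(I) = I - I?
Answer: 31983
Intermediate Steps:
k(I) = 0 (k(I) = (I - I)/4 = (1/4)*0 = 0)
u = -36 (u = -6*(8 - 1*2) = -6*(8 - 2) = -6*6 = -36)
f(a, j) = 3 + 102*a - 51*j/2 (f(a, j) = 3 - (-204*a + 51*j)/2 = 3 + (102*a - 51*j/2) = 3 + 102*a - 51*j/2)
f(-9, u) + 31980 = (3 + 102*(-9) - 51/2*(-36)) + 31980 = (3 - 918 + 918) + 31980 = 3 + 31980 = 31983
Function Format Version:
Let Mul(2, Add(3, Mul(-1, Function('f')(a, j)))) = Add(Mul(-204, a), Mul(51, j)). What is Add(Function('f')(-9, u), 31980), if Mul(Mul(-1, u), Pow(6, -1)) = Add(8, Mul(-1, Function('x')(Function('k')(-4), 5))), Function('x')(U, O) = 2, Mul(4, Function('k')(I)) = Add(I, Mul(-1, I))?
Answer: 31983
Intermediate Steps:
Function('k')(I) = 0 (Function('k')(I) = Mul(Rational(1, 4), Add(I, Mul(-1, I))) = Mul(Rational(1, 4), 0) = 0)
u = -36 (u = Mul(-6, Add(8, Mul(-1, 2))) = Mul(-6, Add(8, -2)) = Mul(-6, 6) = -36)
Function('f')(a, j) = Add(3, Mul(102, a), Mul(Rational(-51, 2), j)) (Function('f')(a, j) = Add(3, Mul(Rational(-1, 2), Add(Mul(-204, a), Mul(51, j)))) = Add(3, Add(Mul(102, a), Mul(Rational(-51, 2), j))) = Add(3, Mul(102, a), Mul(Rational(-51, 2), j)))
Add(Function('f')(-9, u), 31980) = Add(Add(3, Mul(102, -9), Mul(Rational(-51, 2), -36)), 31980) = Add(Add(3, -918, 918), 31980) = Add(3, 31980) = 31983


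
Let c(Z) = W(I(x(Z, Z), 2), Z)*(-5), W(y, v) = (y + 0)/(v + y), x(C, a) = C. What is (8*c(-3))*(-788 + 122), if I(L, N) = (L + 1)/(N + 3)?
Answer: 53280/17 ≈ 3134.1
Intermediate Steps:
I(L, N) = (1 + L)/(3 + N)
W(y, v) = y/(v + y)
c(Z) = -5*(⅕ + Z/5)/(⅕ + 6*Z/5) (c(Z) = (((1 + Z)/(3 + 2))/(Z + (1 + Z)/(3 + 2)))*(-5) = (((1 + Z)/5)/(Z + (1 + Z)/5))*(-5) = ((⅕ + Z/5)/(Z + (⅕ + Z/5)))*(-5) = ((⅕ + Z/5)/(⅕ + 6*Z/5))*(-5) = -5*(⅕ + Z/5)/(⅕ + 6*Z/5))
(8*c(-3))*(-788 + 122) = (8*(5*(-1 - 1*(-3))/(1 + 6*(-3))))*(-788 + 122) = (8*(5*(-1 + 3)/(1 - 18)))*(-666) = (8*(5*2/(-17)))*(-666) = (8*(5*(-1/17)*2))*(-666) = (8*(-10/17))*(-666) = -80/17*(-666) = 53280/17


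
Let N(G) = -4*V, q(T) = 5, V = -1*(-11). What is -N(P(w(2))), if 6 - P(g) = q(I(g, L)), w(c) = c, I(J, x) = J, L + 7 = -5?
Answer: 44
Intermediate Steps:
L = -12 (L = -7 - 5 = -12)
V = 11
P(g) = 1 (P(g) = 6 - 1*5 = 6 - 5 = 1)
N(G) = -44 (N(G) = -4*11 = -44)
-N(P(w(2))) = -1*(-44) = 44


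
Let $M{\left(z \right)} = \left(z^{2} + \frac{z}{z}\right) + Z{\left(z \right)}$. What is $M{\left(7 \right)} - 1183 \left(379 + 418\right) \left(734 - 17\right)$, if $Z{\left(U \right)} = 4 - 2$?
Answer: $-676024115$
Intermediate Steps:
$Z{\left(U \right)} = 2$ ($Z{\left(U \right)} = 4 - 2 = 2$)
$M{\left(z \right)} = 3 + z^{2}$ ($M{\left(z \right)} = \left(z^{2} + \frac{z}{z}\right) + 2 = \left(z^{2} + 1\right) + 2 = \left(1 + z^{2}\right) + 2 = 3 + z^{2}$)
$M{\left(7 \right)} - 1183 \left(379 + 418\right) \left(734 - 17\right) = \left(3 + 7^{2}\right) - 1183 \left(379 + 418\right) \left(734 - 17\right) = \left(3 + 49\right) - 1183 \cdot 797 \cdot 717 = 52 - 676024167 = -676024115$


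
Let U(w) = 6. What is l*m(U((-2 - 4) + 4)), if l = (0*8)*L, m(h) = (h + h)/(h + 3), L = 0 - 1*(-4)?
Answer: 0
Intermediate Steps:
L = 4 (L = 0 + 4 = 4)
m(h) = 2*h/(3 + h) (m(h) = (2*h)/(3 + h) = 2*h/(3 + h))
l = 0 (l = (0*8)*4 = 0*4 = 0)
l*m(U((-2 - 4) + 4)) = 0*(2*6/(3 + 6)) = 0*(2*6/9) = 0*(2*6*(1/9)) = 0*(4/3) = 0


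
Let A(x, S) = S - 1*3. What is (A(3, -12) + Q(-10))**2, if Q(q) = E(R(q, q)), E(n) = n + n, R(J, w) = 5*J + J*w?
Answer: 7225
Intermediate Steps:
A(x, S) = -3 + S (A(x, S) = S - 3 = -3 + S)
E(n) = 2*n
Q(q) = 2*q*(5 + q) (Q(q) = 2*(q*(5 + q)) = 2*q*(5 + q))
(A(3, -12) + Q(-10))**2 = ((-3 - 12) + 2*(-10)*(5 - 10))**2 = (-15 + 2*(-10)*(-5))**2 = (-15 + 100)**2 = 85**2 = 7225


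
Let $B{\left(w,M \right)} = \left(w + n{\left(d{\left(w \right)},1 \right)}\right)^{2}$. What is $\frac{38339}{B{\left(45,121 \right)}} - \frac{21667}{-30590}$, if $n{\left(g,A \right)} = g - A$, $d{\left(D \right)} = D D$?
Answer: $\frac{93924038597}{130948478990} \approx 0.71726$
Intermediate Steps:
$d{\left(D \right)} = D^{2}$
$B{\left(w,M \right)} = \left(-1 + w + w^{2}\right)^{2}$ ($B{\left(w,M \right)} = \left(w + \left(w^{2} - 1\right)\right)^{2} = \left(w + \left(-1 + w^{2}\right)\right)^{2} = \left(-1 + w + w^{2}\right)^{2}$)
$\frac{38339}{B{\left(45,121 \right)}} - \frac{21667}{-30590} = \frac{38339}{\left(-1 + 45 + 45^{2}\right)^{2}} - \frac{21667}{-30590} = \frac{38339}{\left(-1 + 45 + 2025\right)^{2}} - - \frac{21667}{30590} = \frac{38339}{2069^{2}} + \frac{21667}{30590} = \frac{38339}{4280761} + \frac{21667}{30590} = \frac{93924038597}{130948478990}$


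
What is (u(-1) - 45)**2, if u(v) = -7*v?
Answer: 1444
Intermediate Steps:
(u(-1) - 45)**2 = (-7*(-1) - 45)**2 = (7 - 45)**2 = (-38)**2 = 1444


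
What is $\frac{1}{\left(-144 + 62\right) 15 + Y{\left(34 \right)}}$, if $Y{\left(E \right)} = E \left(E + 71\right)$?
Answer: $\frac{1}{2340} \approx 0.00042735$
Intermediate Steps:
$Y{\left(E \right)} = E \left(71 + E\right)$
$\frac{1}{\left(-144 + 62\right) 15 + Y{\left(34 \right)}} = \frac{1}{\left(-144 + 62\right) 15 + 34 \left(71 + 34\right)} = \frac{1}{\left(-82\right) 15 + 34 \cdot 105} = \frac{1}{-1230 + 3570} = \frac{1}{2340}$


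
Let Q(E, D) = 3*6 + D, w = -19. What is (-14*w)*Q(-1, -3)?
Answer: 3990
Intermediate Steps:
Q(E, D) = 18 + D
(-14*w)*Q(-1, -3) = (-14*(-19))*(18 - 3) = 266*15 = 3990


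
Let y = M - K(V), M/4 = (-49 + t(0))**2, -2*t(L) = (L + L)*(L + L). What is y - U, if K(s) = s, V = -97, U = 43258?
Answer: -33557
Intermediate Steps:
t(L) = -2*L**2 (t(L) = -(L + L)*(L + L)/2 = -2*L*2*L/2 = -2*L**2)
M = 9604 (M = 4*(-49 - 2*0**2)**2 = 4*(-49 - 2*0)**2 = 4*(-49 + 0)**2 = 4*(-49)**2 = 4*2401 = 9604)
y = 9701 (y = 9604 - 1*(-97) = 9604 + 97 = 9701)
y - U = 9701 - 1*43258 = 9701 - 43258 = -33557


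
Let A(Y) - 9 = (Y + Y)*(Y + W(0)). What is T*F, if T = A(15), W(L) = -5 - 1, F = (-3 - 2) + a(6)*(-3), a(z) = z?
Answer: -6417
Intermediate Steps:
F = -23 (F = (-3 - 2) + 6*(-3) = -5 - 18 = -23)
W(L) = -6
A(Y) = 9 + 2*Y*(-6 + Y) (A(Y) = 9 + (Y + Y)*(Y - 6) = 9 + (2*Y)*(-6 + Y) = 9 + 2*Y*(-6 + Y))
T = 279 (T = 9 - 12*15 + 2*15² = 9 - 180 + 2*225 = 9 - 180 + 450 = 279)
T*F = 279*(-23) = -6417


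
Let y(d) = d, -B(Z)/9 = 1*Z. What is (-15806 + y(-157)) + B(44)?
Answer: -16359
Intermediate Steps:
B(Z) = -9*Z
(-15806 + y(-157)) + B(44) = (-15806 - 157) - 9*44 = -15963 - 396 = -16359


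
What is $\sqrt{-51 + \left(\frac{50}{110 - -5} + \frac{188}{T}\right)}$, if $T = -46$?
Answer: $\frac{i \sqrt{28911}}{23} \approx 7.3927 i$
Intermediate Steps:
$\sqrt{-51 + \left(\frac{50}{110 - -5} + \frac{188}{T}\right)} = \sqrt{-51 + \left(\frac{50}{110 - -5} + \frac{188}{-46}\right)} = \sqrt{-51 + \left(\frac{50}{110 + 5} + 188 \left(- \frac{1}{46}\right)\right)} = \sqrt{-51 - \left(\frac{94}{23} - \frac{50}{115}\right)} = \sqrt{-51 + \left(50 \cdot \frac{1}{115} - \frac{94}{23}\right)} = \sqrt{-51 + \left(\frac{10}{23} - \frac{94}{23}\right)} = \sqrt{-51 - \frac{84}{23}} = \sqrt{- \frac{1257}{23}} = \frac{i \sqrt{28911}}{23}$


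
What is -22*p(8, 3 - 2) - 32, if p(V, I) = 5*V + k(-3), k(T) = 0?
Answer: -912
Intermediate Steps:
p(V, I) = 5*V (p(V, I) = 5*V + 0 = 5*V)
-22*p(8, 3 - 2) - 32 = -110*8 - 32 = -22*40 - 32 = -880 - 32 = -912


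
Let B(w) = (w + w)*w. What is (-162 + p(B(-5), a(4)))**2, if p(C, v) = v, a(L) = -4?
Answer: 27556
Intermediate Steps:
B(w) = 2*w**2 (B(w) = (2*w)*w = 2*w**2)
(-162 + p(B(-5), a(4)))**2 = (-162 - 4)**2 = (-166)**2 = 27556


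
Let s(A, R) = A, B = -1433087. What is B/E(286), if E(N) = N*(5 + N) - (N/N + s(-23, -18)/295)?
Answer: -422760665/24551398 ≈ -17.219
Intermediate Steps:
E(N) = -272/295 + N*(5 + N) (E(N) = N*(5 + N) - (N/N - 23/295) = N*(5 + N) - (1 - 23*1/295) = N*(5 + N) - (1 - 23/295) = N*(5 + N) - 1*272/295 = N*(5 + N) - 272/295 = -272/295 + N*(5 + N))
B/E(286) = -1433087/(-272/295 + 286**2 + 5*286) = -1433087/(-272/295 + 81796 + 1430) = -1433087/24551398/295 = -1433087*295/24551398 = -422760665/24551398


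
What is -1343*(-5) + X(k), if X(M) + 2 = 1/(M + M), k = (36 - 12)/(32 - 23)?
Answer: 107411/16 ≈ 6713.2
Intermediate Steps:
k = 8/3 (k = 24/9 = 24*(1/9) = 8/3 ≈ 2.6667)
X(M) = -2 + 1/(2*M) (X(M) = -2 + 1/(M + M) = -2 + 1/(2*M))
-1343*(-5) + X(k) = -1343*(-5) + (-2 + 1/(2*(8/3))) = 6715 + (-2 + (1/2)*(3/8)) = 6715 + (-2 + 3/16) = 6715 - 29/16 = 107411/16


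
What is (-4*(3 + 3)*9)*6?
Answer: -1296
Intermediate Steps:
(-4*(3 + 3)*9)*6 = (-4*6*9)*6 = -24*9*6 = -216*6 = -1296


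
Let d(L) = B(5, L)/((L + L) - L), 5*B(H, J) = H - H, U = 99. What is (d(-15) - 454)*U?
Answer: -44946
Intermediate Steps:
B(H, J) = 0 (B(H, J) = (H - H)/5 = (⅕)*0 = 0)
d(L) = 0 (d(L) = 0/((L + L) - L) = 0/(2*L - L) = 0/L = 0)
(d(-15) - 454)*U = (0 - 454)*99 = -454*99 = -44946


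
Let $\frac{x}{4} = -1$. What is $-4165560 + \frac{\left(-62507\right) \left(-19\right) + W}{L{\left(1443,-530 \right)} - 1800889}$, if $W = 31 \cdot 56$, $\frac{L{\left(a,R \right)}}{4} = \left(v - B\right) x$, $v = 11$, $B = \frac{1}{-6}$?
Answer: $- \frac{22507369856787}{5403203} \approx -4.1656 \cdot 10^{6}$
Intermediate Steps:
$x = -4$ ($x = 4 \left(-1\right) = -4$)
$B = - \frac{1}{6} \approx -0.16667$
$L{\left(a,R \right)} = - \frac{536}{3}$ ($L{\left(a,R \right)} = 4 \left(11 - - \frac{1}{6}\right) \left(-4\right) = 4 \left(11 + \frac{1}{6}\right) \left(-4\right) = 4 \cdot \frac{67}{6} \left(-4\right) = 4 \left(- \frac{134}{3}\right) = - \frac{536}{3}$)
$W = 1736$
$-4165560 + \frac{\left(-62507\right) \left(-19\right) + W}{L{\left(1443,-530 \right)} - 1800889} = -4165560 + \frac{\left(-62507\right) \left(-19\right) + 1736}{- \frac{536}{3} - 1800889} = -4165560 + \frac{1187633 + 1736}{- \frac{5403203}{3}} = -4165560 + 1189369 \left(- \frac{3}{5403203}\right) = -4165560 - \frac{3568107}{5403203} = - \frac{22507369856787}{5403203}$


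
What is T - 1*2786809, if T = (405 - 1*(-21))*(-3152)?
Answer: -4129561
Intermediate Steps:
T = -1342752 (T = (405 + 21)*(-3152) = 426*(-3152) = -1342752)
T - 1*2786809 = -1342752 - 1*2786809 = -1342752 - 2786809 = -4129561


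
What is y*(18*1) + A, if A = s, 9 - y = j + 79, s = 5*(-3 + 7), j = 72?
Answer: -2536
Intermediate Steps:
s = 20 (s = 5*4 = 20)
y = -142 (y = 9 - (72 + 79) = 9 - 1*151 = 9 - 151 = -142)
A = 20
y*(18*1) + A = -2556 + 20 = -2536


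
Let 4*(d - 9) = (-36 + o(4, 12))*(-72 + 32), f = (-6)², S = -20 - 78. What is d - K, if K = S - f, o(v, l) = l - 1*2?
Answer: 403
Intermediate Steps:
o(v, l) = -2 + l (o(v, l) = l - 2 = -2 + l)
S = -98
f = 36
d = 269 (d = 9 + ((-36 + (-2 + 12))*(-72 + 32))/4 = 9 + ((-36 + 10)*(-40))/4 = 9 + (-26*(-40))/4 = 9 + (¼)*1040 = 9 + 260 = 269)
K = -134 (K = -98 - 1*36 = -98 - 36 = -134)
d - K = 269 - 1*(-134) = 269 + 134 = 403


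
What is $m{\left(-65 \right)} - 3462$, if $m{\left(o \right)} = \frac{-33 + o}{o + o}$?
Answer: $- \frac{224981}{65} \approx -3461.2$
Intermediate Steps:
$m{\left(o \right)} = \frac{-33 + o}{2 o}$
$m{\left(-65 \right)} - 3462 = \frac{-33 - 65}{2 \left(-65\right)} - 3462 = \frac{1}{2} \left(- \frac{1}{65}\right) \left(-98\right) - 3462 = \frac{49}{65} - 3462 = - \frac{224981}{65}$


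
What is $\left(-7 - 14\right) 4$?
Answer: $-84$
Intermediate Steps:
$\left(-7 - 14\right) 4 = \left(-21\right) 4 = -84$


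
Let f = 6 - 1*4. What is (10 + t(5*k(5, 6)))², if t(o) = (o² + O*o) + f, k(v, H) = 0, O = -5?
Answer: 144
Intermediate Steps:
f = 2 (f = 6 - 4 = 2)
t(o) = 2 + o² - 5*o (t(o) = (o² - 5*o) + 2 = 2 + o² - 5*o)
(10 + t(5*k(5, 6)))² = (10 + (2 + (5*0)² - 25*0))² = (10 + (2 + 0² - 5*0))² = (10 + (2 + 0 + 0))² = (10 + 2)² = 12² = 144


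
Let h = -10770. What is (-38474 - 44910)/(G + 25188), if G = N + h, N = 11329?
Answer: -83384/25747 ≈ -3.2386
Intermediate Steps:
G = 559 (G = 11329 - 10770 = 559)
(-38474 - 44910)/(G + 25188) = (-38474 - 44910)/(559 + 25188) = -83384/25747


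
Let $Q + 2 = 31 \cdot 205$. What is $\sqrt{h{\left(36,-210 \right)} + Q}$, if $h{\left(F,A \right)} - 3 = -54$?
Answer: $\sqrt{6302} \approx 79.385$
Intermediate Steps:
$Q = 6353$ ($Q = -2 + 31 \cdot 205 = -2 + 6355 = 6353$)
$h{\left(F,A \right)} = -51$ ($h{\left(F,A \right)} = 3 - 54 = -51$)
$\sqrt{h{\left(36,-210 \right)} + Q} = \sqrt{-51 + 6353} = \sqrt{6302}$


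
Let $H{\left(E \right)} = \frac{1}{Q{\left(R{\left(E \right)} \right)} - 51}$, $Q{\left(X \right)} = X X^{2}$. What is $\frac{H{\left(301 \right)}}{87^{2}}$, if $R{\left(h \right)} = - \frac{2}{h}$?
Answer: $- \frac{27270901}{10527085993671} \approx -2.5905 \cdot 10^{-6}$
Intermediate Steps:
$Q{\left(X \right)} = X^{3}$
$H{\left(E \right)} = \frac{1}{-51 - \frac{8}{E^{3}}}$ ($H{\left(E \right)} = \frac{1}{\left(- \frac{2}{E}\right)^{3} - 51} = \frac{1}{- \frac{8}{E^{3}} - 51} = \frac{1}{-51 - \frac{8}{E^{3}}}$)
$\frac{H{\left(301 \right)}}{87^{2}} = \frac{301^{3} \frac{1}{-8 - 51 \cdot 301^{3}}}{87^{2}} = \frac{27270901 \frac{1}{-8 - 1390815951}}{7569} = \frac{27270901}{-8 - 1390815951} \cdot \frac{1}{7569} = \frac{27270901}{-1390815959} \cdot \frac{1}{7569} = 27270901 \left(- \frac{1}{1390815959}\right) \frac{1}{7569} = \left(- \frac{27270901}{1390815959}\right) \frac{1}{7569} = - \frac{27270901}{10527085993671}$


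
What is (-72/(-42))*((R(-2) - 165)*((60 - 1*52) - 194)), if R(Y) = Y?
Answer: 372744/7 ≈ 53249.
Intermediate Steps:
(-72/(-42))*((R(-2) - 165)*((60 - 1*52) - 194)) = (-72/(-42))*((-2 - 165)*((60 - 1*52) - 194)) = (-72*(-1/42))*(-167*((60 - 52) - 194)) = 12*(-167*(8 - 194))/7 = 12*(-167*(-186))/7 = (12/7)*31062 = 372744/7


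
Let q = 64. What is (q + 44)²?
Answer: 11664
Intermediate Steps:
(q + 44)² = (64 + 44)² = 108² = 11664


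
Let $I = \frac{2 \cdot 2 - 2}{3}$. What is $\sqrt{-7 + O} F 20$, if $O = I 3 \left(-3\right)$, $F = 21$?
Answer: $420 i \sqrt{13} \approx 1514.3 i$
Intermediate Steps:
$I = \frac{2}{3}$ ($I = \left(4 - 2\right) \frac{1}{3} = 2 \cdot \frac{1}{3} = \frac{2}{3} \approx 0.66667$)
$O = -6$ ($O = \frac{2}{3} \cdot 3 \left(-3\right) = 2 \left(-3\right) = -6$)
$\sqrt{-7 + O} F 20 = \sqrt{-7 - 6} \cdot 21 \cdot 20 = \sqrt{-13} \cdot 21 \cdot 20 = i \sqrt{13} \cdot 21 \cdot 20 = 21 i \sqrt{13} \cdot 20 = 420 i \sqrt{13}$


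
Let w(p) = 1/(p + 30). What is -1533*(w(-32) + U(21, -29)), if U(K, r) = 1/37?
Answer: 53655/74 ≈ 725.07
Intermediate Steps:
w(p) = 1/(30 + p)
U(K, r) = 1/37
-1533*(w(-32) + U(21, -29)) = -1533*(1/(30 - 32) + 1/37) = -1533*(1/(-2) + 1/37) = -1533*(-1/2 + 1/37) = -1533*(-35/74) = 53655/74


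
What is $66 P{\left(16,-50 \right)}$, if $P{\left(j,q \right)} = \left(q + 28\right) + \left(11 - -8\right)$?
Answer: $-198$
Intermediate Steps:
$P{\left(j,q \right)} = 47 + q$ ($P{\left(j,q \right)} = \left(28 + q\right) + \left(11 + 8\right) = \left(28 + q\right) + 19 = 47 + q$)
$66 P{\left(16,-50 \right)} = 66 \left(47 - 50\right) = 66 \left(-3\right) = -198$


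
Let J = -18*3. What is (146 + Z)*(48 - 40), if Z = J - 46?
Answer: 368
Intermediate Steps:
J = -54
Z = -100 (Z = -54 - 46 = -100)
(146 + Z)*(48 - 40) = (146 - 100)*(48 - 40) = 46*8 = 368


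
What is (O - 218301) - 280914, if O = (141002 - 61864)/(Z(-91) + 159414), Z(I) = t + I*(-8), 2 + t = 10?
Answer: -39974601556/80075 ≈ -4.9921e+5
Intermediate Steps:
t = 8 (t = -2 + 10 = 8)
Z(I) = 8 - 8*I (Z(I) = 8 + I*(-8) = 8 - 8*I)
O = 39569/80075 (O = (141002 - 61864)/((8 - 8*(-91)) + 159414) = 79138/((8 + 728) + 159414) = 79138/(736 + 159414) = 79138/160150 = 79138*(1/160150) = 39569/80075 ≈ 0.49415)
(O - 218301) - 280914 = (39569/80075 - 218301) - 280914 = -17480413006/80075 - 280914 = -39974601556/80075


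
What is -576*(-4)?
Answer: 2304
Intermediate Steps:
-576*(-4) = -32*(-72) = 2304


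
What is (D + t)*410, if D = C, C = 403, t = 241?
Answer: 264040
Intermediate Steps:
D = 403
(D + t)*410 = (403 + 241)*410 = 644*410 = 264040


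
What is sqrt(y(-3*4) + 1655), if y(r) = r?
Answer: sqrt(1643) ≈ 40.534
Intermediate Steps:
sqrt(y(-3*4) + 1655) = sqrt(-3*4 + 1655) = sqrt(-12 + 1655) = sqrt(1643)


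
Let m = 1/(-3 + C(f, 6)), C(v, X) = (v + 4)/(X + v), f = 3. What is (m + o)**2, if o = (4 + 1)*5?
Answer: 241081/400 ≈ 602.70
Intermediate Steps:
C(v, X) = (4 + v)/(X + v)
m = -9/20 (m = 1/(-3 + (4 + 3)/(6 + 3)) = 1/(-3 + 7/9) = 1/(-20/9) = -9/20 ≈ -0.45000)
o = 25 (o = 5*5 = 25)
(m + o)**2 = (-9/20 + 25)**2 = (491/20)**2 = 241081/400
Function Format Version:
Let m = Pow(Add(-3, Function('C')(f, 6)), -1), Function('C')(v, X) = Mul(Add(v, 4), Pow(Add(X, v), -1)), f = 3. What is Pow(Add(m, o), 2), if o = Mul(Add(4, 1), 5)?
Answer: Rational(241081, 400) ≈ 602.70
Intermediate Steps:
Function('C')(v, X) = Mul(Pow(Add(X, v), -1), Add(4, v)) (Function('C')(v, X) = Mul(Add(4, v), Pow(Add(X, v), -1)) = Mul(Pow(Add(X, v), -1), Add(4, v)))
m = Rational(-9, 20) (m = Pow(Add(-3, Mul(Pow(Add(6, 3), -1), Add(4, 3))), -1) = Pow(Add(-3, Mul(Pow(9, -1), 7)), -1) = Pow(Add(-3, Mul(Rational(1, 9), 7)), -1) = Pow(Add(-3, Rational(7, 9)), -1) = Pow(Rational(-20, 9), -1) = Rational(-9, 20) ≈ -0.45000)
o = 25 (o = Mul(5, 5) = 25)
Pow(Add(m, o), 2) = Pow(Add(Rational(-9, 20), 25), 2) = Pow(Rational(491, 20), 2) = Rational(241081, 400)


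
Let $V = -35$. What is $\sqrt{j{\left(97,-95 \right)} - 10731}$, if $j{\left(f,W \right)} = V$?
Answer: $i \sqrt{10766} \approx 103.76 i$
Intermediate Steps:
$j{\left(f,W \right)} = -35$
$\sqrt{j{\left(97,-95 \right)} - 10731} = \sqrt{-35 - 10731} = \sqrt{-10766} = i \sqrt{10766}$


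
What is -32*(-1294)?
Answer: 41408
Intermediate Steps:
-32*(-1294) = -1*(-41408) = 41408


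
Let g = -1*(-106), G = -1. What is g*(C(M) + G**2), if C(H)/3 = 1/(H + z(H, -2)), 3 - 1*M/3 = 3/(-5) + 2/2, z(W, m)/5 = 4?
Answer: 16324/139 ≈ 117.44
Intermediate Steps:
z(W, m) = 20 (z(W, m) = 5*4 = 20)
g = 106
M = 39/5 (M = 9 - 3*(3/(-5) + 2/2) = 9 - 3*(3*(-1/5) + 2*(1/2)) = 9 - 3*(-3/5 + 1) = 9 - 3*2/5 = 9 - 6/5 = 39/5 ≈ 7.8000)
C(H) = 3/(20 + H) (C(H) = 3/(H + 20) = 3/(20 + H))
g*(C(M) + G**2) = 106*(3/(20 + 39/5) + (-1)**2) = 106*(3/(139/5) + 1) = 106*(3*(5/139) + 1) = 106*(15/139 + 1) = 106*(154/139) = 16324/139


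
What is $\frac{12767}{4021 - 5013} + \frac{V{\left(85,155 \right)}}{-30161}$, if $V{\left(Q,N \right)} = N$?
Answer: $- \frac{385219247}{29919712} \approx -12.875$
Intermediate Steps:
$\frac{12767}{4021 - 5013} + \frac{V{\left(85,155 \right)}}{-30161} = \frac{12767}{4021 - 5013} + \frac{155}{-30161} = \frac{12767}{-992} + 155 \left(- \frac{1}{30161}\right) = 12767 \left(- \frac{1}{992}\right) - \frac{155}{30161} = - \frac{12767}{992} - \frac{155}{30161} = - \frac{385219247}{29919712}$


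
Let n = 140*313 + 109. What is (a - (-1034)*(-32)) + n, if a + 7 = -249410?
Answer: -238576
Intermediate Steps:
n = 43929 (n = 43820 + 109 = 43929)
a = -249417 (a = -7 - 249410 = -249417)
(a - (-1034)*(-32)) + n = (-249417 - (-1034)*(-32)) + 43929 = (-249417 - 1*33088) + 43929 = (-249417 - 33088) + 43929 = -282505 + 43929 = -238576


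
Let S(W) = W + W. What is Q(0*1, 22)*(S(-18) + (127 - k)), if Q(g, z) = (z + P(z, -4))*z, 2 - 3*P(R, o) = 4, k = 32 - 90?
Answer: 209792/3 ≈ 69931.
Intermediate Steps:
S(W) = 2*W
k = -58
P(R, o) = -⅔ (P(R, o) = ⅔ - ⅓*4 = ⅔ - 4/3 = -⅔)
Q(g, z) = z*(-⅔ + z) (Q(g, z) = (z - ⅔)*z = (-⅔ + z)*z = z*(-⅔ + z))
Q(0*1, 22)*(S(-18) + (127 - k)) = ((⅓)*22*(-2 + 3*22))*(2*(-18) + (127 - 1*(-58))) = ((⅓)*22*(-2 + 66))*(-36 + (127 + 58)) = ((⅓)*22*64)*(-36 + 185) = (1408/3)*149 = 209792/3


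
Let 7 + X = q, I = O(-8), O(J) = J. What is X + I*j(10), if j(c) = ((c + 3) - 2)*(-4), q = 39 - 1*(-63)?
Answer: 447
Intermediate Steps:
q = 102 (q = 39 + 63 = 102)
I = -8
j(c) = -4 - 4*c (j(c) = ((3 + c) - 2)*(-4) = (1 + c)*(-4) = -4 - 4*c)
X = 95 (X = -7 + 102 = 95)
X + I*j(10) = 95 - 8*(-4 - 4*10) = 95 - 8*(-4 - 40) = 95 - 8*(-44) = 95 + 352 = 447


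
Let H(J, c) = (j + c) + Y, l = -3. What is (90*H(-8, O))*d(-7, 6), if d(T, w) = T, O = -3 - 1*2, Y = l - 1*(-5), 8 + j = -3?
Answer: 8820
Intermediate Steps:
j = -11 (j = -8 - 3 = -11)
Y = 2 (Y = -3 - 1*(-5) = -3 + 5 = 2)
O = -5 (O = -3 - 2 = -5)
H(J, c) = -9 + c (H(J, c) = (-11 + c) + 2 = -9 + c)
(90*H(-8, O))*d(-7, 6) = (90*(-9 - 5))*(-7) = (90*(-14))*(-7) = -1260*(-7) = 8820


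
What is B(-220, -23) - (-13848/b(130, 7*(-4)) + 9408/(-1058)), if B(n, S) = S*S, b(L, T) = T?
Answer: 160417/3703 ≈ 43.321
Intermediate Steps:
B(n, S) = S**2
B(-220, -23) - (-13848/b(130, 7*(-4)) + 9408/(-1058)) = (-23)**2 - (-13848/(7*(-4)) + 9408/(-1058)) = 529 - (-13848/(-28) + 9408*(-1/1058)) = 529 - (-13848*(-1/28) - 4704/529) = 529 - (3462/7 - 4704/529) = 529 - 1*1798470/3703 = 529 - 1798470/3703 = 160417/3703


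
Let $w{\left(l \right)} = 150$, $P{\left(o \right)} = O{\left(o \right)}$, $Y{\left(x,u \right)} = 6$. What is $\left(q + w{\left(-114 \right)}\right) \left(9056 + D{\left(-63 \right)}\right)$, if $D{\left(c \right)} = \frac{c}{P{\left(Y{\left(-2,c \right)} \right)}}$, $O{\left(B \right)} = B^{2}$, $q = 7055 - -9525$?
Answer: $\frac{302955205}{2} \approx 1.5148 \cdot 10^{8}$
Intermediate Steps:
$q = 16580$ ($q = 7055 + 9525 = 16580$)
$P{\left(o \right)} = o^{2}$
$D{\left(c \right)} = \frac{c}{36}$ ($D{\left(c \right)} = \frac{c}{6^{2}} = \frac{c}{36}$)
$\left(q + w{\left(-114 \right)}\right) \left(9056 + D{\left(-63 \right)}\right) = \left(16580 + 150\right) \left(9056 + \frac{1}{36} \left(-63\right)\right) = 16730 \left(9056 - \frac{7}{4}\right) = 16730 \cdot \frac{36217}{4} = \frac{302955205}{2}$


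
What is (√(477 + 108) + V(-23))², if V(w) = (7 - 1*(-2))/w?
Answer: 309546/529 - 54*√65/23 ≈ 566.22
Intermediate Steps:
V(w) = 9/w (V(w) = (7 + 2)/w = 9/w)
(√(477 + 108) + V(-23))² = (√(477 + 108) + 9/(-23))² = (√585 + 9*(-1/23))² = (3*√65 - 9/23)² = (-9/23 + 3*√65)²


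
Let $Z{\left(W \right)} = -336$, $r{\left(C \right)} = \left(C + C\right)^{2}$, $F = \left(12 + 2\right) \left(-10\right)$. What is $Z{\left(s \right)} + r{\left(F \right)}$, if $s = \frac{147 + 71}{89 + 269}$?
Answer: $78064$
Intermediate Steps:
$F = -140$ ($F = 14 \left(-10\right) = -140$)
$r{\left(C \right)} = 4 C^{2}$ ($r{\left(C \right)} = \left(2 C\right)^{2} = 4 C^{2}$)
$s = \frac{109}{179}$ ($s = \frac{218}{358} = 218 \cdot \frac{1}{358} = \frac{109}{179} \approx 0.60894$)
$Z{\left(s \right)} + r{\left(F \right)} = -336 + 4 \left(-140\right)^{2} = -336 + 4 \cdot 19600 = -336 + 78400 = 78064$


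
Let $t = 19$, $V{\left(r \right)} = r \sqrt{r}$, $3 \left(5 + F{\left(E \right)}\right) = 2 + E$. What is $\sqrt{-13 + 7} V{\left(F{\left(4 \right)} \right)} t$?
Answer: $171 \sqrt{2} \approx 241.83$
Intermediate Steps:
$F{\left(E \right)} = - \frac{13}{3} + \frac{E}{3}$ ($F{\left(E \right)} = -5 + \frac{2 + E}{3} = -5 + \left(\frac{2}{3} + \frac{E}{3}\right) = - \frac{13}{3} + \frac{E}{3}$)
$V{\left(r \right)} = r^{\frac{3}{2}}$
$\sqrt{-13 + 7} V{\left(F{\left(4 \right)} \right)} t = \sqrt{-13 + 7} \left(- \frac{13}{3} + \frac{1}{3} \cdot 4\right)^{\frac{3}{2}} \cdot 19 = \sqrt{-6} \left(- \frac{13}{3} + \frac{4}{3}\right)^{\frac{3}{2}} \cdot 19 = i \sqrt{6} \left(-3\right)^{\frac{3}{2}} \cdot 19 = i \sqrt{6} \left(- 3 i \sqrt{3}\right) 19 = 9 \sqrt{2} \cdot 19 = 171 \sqrt{2}$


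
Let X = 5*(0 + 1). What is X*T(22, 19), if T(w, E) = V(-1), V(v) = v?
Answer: -5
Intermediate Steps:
T(w, E) = -1
X = 5 (X = 5*1 = 5)
X*T(22, 19) = 5*(-1) = -5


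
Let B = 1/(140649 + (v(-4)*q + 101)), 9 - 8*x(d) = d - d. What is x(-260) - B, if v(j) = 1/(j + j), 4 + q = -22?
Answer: 5067085/4504104 ≈ 1.1250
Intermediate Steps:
q = -26 (q = -4 - 22 = -26)
v(j) = 1/(2*j)
x(d) = 9/8 (x(d) = 9/8 - (d - d)/8 = 9/8 - ⅛*0 = 9/8 + 0 = 9/8)
B = 4/563013 (B = 1/(140649 + (((½)/(-4))*(-26) + 101)) = 1/(140649 + (((½)*(-¼))*(-26) + 101)) = 1/(140649 + (-⅛*(-26) + 101)) = 1/(140649 + (13/4 + 101)) = 1/(140649 + 417/4) = 1/(563013/4) = 4/563013 ≈ 7.1046e-6)
x(-260) - B = 9/8 - 1*4/563013 = 9/8 - 4/563013 = 5067085/4504104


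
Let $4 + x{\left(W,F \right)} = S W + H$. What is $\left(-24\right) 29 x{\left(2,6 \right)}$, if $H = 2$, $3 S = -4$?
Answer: $3248$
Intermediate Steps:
$S = - \frac{4}{3}$ ($S = \frac{1}{3} \left(-4\right) = - \frac{4}{3} \approx -1.3333$)
$x{\left(W,F \right)} = -2 - \frac{4 W}{3}$ ($x{\left(W,F \right)} = -4 - \left(-2 + \frac{4 W}{3}\right) = -2 - \frac{4 W}{3}$)
$\left(-24\right) 29 x{\left(2,6 \right)} = \left(-24\right) 29 \left(-2 - \frac{8}{3}\right) = - 696 \left(-2 - \frac{8}{3}\right) = \left(-696\right) \left(- \frac{14}{3}\right) = 3248$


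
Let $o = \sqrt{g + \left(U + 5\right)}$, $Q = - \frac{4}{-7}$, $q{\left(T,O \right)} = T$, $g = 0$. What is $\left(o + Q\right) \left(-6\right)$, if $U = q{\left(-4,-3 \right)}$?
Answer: $- \frac{66}{7} \approx -9.4286$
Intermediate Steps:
$U = -4$
$Q = \frac{4}{7}$ ($Q = \left(-4\right) \left(- \frac{1}{7}\right) = \frac{4}{7} \approx 0.57143$)
$o = 1$ ($o = \sqrt{0 + \left(-4 + 5\right)} = \sqrt{0 + 1} = \sqrt{1} = 1$)
$\left(o + Q\right) \left(-6\right) = \left(1 + \frac{4}{7}\right) \left(-6\right) = \frac{11}{7} \left(-6\right) = - \frac{66}{7}$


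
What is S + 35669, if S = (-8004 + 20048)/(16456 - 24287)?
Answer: 279311895/7831 ≈ 35667.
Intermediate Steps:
S = -12044/7831 (S = 12044/(-7831) = 12044*(-1/7831) = -12044/7831 ≈ -1.5380)
S + 35669 = -12044/7831 + 35669 = 279311895/7831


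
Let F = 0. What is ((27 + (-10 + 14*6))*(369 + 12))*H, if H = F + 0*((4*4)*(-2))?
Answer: 0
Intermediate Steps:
H = 0 (H = 0 + 0*((4*4)*(-2)) = 0 + 0*(16*(-2)) = 0 + 0*(-32) = 0 + 0 = 0)
((27 + (-10 + 14*6))*(369 + 12))*H = ((27 + (-10 + 14*6))*(369 + 12))*0 = ((27 + (-10 + 84))*381)*0 = ((27 + 74)*381)*0 = (101*381)*0 = 38481*0 = 0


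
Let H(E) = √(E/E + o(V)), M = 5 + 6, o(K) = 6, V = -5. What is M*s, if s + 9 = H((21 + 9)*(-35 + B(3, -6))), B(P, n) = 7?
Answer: -99 + 11*√7 ≈ -69.897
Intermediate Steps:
M = 11
H(E) = √7 (H(E) = √(E/E + 6) = √(1 + 6) = √7)
s = -9 + √7 ≈ -6.3542
M*s = 11*(-9 + √7) = -99 + 11*√7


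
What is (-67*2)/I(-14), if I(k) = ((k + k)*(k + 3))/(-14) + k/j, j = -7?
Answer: 67/10 ≈ 6.7000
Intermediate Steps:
I(k) = -k/7 - k*(3 + k)/7 (I(k) = ((k + k)*(k + 3))/(-14) + k/(-7) = ((2*k)*(3 + k))*(-1/14) + k*(-⅐) = (2*k*(3 + k))*(-1/14) - k/7 = -k*(3 + k)/7 - k/7 = -k/7 - k*(3 + k)/7)
(-67*2)/I(-14) = (-67*2)/((-⅐*(-14)*(4 - 14))) = -134/((-⅐*(-14)*(-10))) = -134/(-20) = -134*(-1/20) = 67/10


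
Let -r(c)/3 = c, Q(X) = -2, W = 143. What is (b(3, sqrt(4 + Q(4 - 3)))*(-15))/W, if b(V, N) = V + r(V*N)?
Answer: -45/143 + 135*sqrt(2)/143 ≈ 1.0204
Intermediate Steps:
r(c) = -3*c
b(V, N) = V - 3*N*V (b(V, N) = V - 3*V*N = V - 3*N*V)
(b(3, sqrt(4 + Q(4 - 3)))*(-15))/W = ((3*(1 - 3*sqrt(4 - 2)))*(-15))/143 = ((3*(1 - 3*sqrt(2)))*(-15))*(1/143) = ((3 - 9*sqrt(2))*(-15))*(1/143) = (-45 + 135*sqrt(2))*(1/143) = -45/143 + 135*sqrt(2)/143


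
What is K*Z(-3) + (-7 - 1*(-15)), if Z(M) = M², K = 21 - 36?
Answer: -127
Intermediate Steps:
K = -15
K*Z(-3) + (-7 - 1*(-15)) = -15*(-3)² + (-7 - 1*(-15)) = -15*9 + (-7 + 15) = -135 + 8 = -127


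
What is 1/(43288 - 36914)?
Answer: 1/6374 ≈ 0.00015689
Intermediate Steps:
1/(43288 - 36914) = 1/6374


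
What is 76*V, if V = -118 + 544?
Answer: 32376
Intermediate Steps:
V = 426
76*V = 76*426 = 32376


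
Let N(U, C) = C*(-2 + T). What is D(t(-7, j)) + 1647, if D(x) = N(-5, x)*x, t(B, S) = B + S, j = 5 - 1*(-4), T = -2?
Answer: 1631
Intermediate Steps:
j = 9 (j = 5 + 4 = 9)
N(U, C) = -4*C (N(U, C) = C*(-2 - 2) = C*(-4) = -4*C)
D(x) = -4*x² (D(x) = (-4*x)*x = -4*x²)
D(t(-7, j)) + 1647 = -4*(-7 + 9)² + 1647 = -4*2² + 1647 = -4*4 + 1647 = -16 + 1647 = 1631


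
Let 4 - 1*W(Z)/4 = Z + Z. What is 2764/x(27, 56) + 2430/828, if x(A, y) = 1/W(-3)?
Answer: 5085895/46 ≈ 1.1056e+5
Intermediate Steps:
W(Z) = 16 - 8*Z (W(Z) = 16 - 4*(Z + Z) = 16 - 8*Z)
x(A, y) = 1/40 (x(A, y) = 1/(16 - 8*(-3)) = 1/(16 + 24) = 1/40)
2764/x(27, 56) + 2430/828 = 2764/(1/40) + 2430/828 = 2764*40 + 2430*(1/828) = 110560 + 135/46 = 5085895/46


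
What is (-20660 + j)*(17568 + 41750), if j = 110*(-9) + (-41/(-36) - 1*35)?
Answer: -23152378921/18 ≈ -1.2862e+9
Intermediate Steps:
j = -36859/36 (j = -990 + (-41*(-1/36) - 35) = -990 + (41/36 - 35) = -990 - 1219/36 = -36859/36 ≈ -1023.9)
(-20660 + j)*(17568 + 41750) = (-20660 - 36859/36)*(17568 + 41750) = -780619/36*59318 = -23152378921/18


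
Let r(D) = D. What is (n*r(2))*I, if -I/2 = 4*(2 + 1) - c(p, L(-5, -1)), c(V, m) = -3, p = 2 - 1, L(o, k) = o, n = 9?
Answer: -540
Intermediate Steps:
p = 1
I = -30 (I = -2*(4*(2 + 1) - 1*(-3)) = -2*(4*3 + 3) = -2*(12 + 3) = -2*15 = -30)
(n*r(2))*I = (9*2)*(-30) = 18*(-30) = -540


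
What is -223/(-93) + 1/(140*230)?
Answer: 7180693/2994600 ≈ 2.3979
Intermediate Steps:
-223/(-93) + 1/(140*230) = -223*(-1/93) + (1/140)*(1/230) = 223/93 + 1/32200 = 7180693/2994600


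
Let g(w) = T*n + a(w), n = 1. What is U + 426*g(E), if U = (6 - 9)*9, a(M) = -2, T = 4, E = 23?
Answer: 825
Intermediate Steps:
g(w) = 2 (g(w) = 4*1 - 2 = 4 - 2 = 2)
U = -27 (U = -3*9 = -27)
U + 426*g(E) = -27 + 426*2 = -27 + 852 = 825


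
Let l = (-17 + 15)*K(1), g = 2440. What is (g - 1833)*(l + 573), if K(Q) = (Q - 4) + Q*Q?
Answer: 350239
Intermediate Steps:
K(Q) = -4 + Q + Q² (K(Q) = (-4 + Q) + Q² = -4 + Q + Q²)
l = 4 (l = (-17 + 15)*(-4 + 1 + 1²) = -2*(-4 + 1 + 1) = -2*(-2) = 4)
(g - 1833)*(l + 573) = (2440 - 1833)*(4 + 573) = 607*577 = 350239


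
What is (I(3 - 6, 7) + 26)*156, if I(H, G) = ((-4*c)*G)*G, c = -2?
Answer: 65208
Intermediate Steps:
I(H, G) = 8*G² (I(H, G) = ((-4*(-2))*G)*G = (8*G)*G = 8*G²)
(I(3 - 6, 7) + 26)*156 = (8*7² + 26)*156 = (8*49 + 26)*156 = (392 + 26)*156 = 418*156 = 65208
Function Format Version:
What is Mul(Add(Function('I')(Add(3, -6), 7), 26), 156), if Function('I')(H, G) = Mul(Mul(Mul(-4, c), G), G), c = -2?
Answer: 65208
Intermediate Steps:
Function('I')(H, G) = Mul(8, Pow(G, 2)) (Function('I')(H, G) = Mul(Mul(Mul(-4, -2), G), G) = Mul(Mul(8, G), G) = Mul(8, Pow(G, 2)))
Mul(Add(Function('I')(Add(3, -6), 7), 26), 156) = Mul(Add(Mul(8, Pow(7, 2)), 26), 156) = Mul(Add(Mul(8, 49), 26), 156) = Mul(Add(392, 26), 156) = Mul(418, 156) = 65208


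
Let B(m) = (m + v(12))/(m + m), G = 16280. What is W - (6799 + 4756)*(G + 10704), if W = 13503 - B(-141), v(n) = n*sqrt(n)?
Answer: -623573235/2 + 4*sqrt(3)/47 ≈ -3.1179e+8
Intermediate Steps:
v(n) = n**(3/2)
B(m) = (m + 24*sqrt(3))/(2*m) (B(m) = (m + 12**(3/2))/(m + m) = (m + 24*sqrt(3))/((2*m)) = (m + 24*sqrt(3))*(1/(2*m)) = (m + 24*sqrt(3))/(2*m))
W = 27005/2 + 4*sqrt(3)/47 (W = 13503 - (-141 + 24*sqrt(3))/(2*(-141)) = 13503 - (-1)*(-141 + 24*sqrt(3))/(2*141) = 13503 - (1/2 - 4*sqrt(3)/47) = 13503 + (-1/2 + 4*sqrt(3)/47) = 27005/2 + 4*sqrt(3)/47 ≈ 13503.)
W - (6799 + 4756)*(G + 10704) = (27005/2 + 4*sqrt(3)/47) - (6799 + 4756)*(16280 + 10704) = (27005/2 + 4*sqrt(3)/47) - 11555*26984 = (27005/2 + 4*sqrt(3)/47) - 1*311800120 = (27005/2 + 4*sqrt(3)/47) - 311800120 = -623573235/2 + 4*sqrt(3)/47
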